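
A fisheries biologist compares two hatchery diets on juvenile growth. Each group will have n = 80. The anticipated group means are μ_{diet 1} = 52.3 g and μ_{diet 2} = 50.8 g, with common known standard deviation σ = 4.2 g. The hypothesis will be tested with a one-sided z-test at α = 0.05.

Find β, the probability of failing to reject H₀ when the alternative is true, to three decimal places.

β ≈ 0.270

Standardized effect: d = |μ_{diet 1} − μ_{diet 2}| / σ = |52.3 − 50.8| / 4.2 = 0.3571
Noncentrality parameter: δ = d·√(n/2) = 0.3571 × √(80/2) = 2.2588
One-sided α = 0.05 → critical value z_{0.05} = 1.645.
Power = P(Z > 1.645 − δ) = Φ(0.614) = 0.7304.
Type II error: β = 1 − power = 1 − 0.7304 = 0.2696.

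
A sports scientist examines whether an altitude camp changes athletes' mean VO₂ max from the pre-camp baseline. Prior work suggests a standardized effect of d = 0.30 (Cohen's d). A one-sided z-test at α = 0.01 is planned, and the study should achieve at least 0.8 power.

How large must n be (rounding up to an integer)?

Set Φ(δ − 2.326) = 0.8; then δ − 2.326 = Φ⁻¹(0.8) = 0.842, giving δ = 3.168.
δ = d·√n ⇒ n = (δ/d)² = (3.168 / 0.30)² = 111.51.
Rounding up, n = 112.

n = 112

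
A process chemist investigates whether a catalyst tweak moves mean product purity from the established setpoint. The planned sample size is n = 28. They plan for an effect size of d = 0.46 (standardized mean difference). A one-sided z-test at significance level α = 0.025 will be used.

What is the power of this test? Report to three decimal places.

Power ≈ 0.682

Noncentrality parameter: δ = d·√n = 0.46 × √28 = 2.4341
One-sided α = 0.025 → critical value z_{0.025} = 1.960.
Power = Φ(δ − 1.960) = Φ(0.474) = 0.6823.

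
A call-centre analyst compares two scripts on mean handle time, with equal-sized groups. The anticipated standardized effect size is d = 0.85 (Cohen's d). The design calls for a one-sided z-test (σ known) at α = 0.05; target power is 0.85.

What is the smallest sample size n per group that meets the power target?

Set Φ(δ − 1.645) = 0.85; then δ − 1.645 = Φ⁻¹(0.85) = 1.036, giving δ = 2.681.
δ = d·√(n/2) ⇒ n = 2(δ/d)² = 2 × (2.681 / 0.85)² = 19.90.
Round up to the next whole unit.

n = 20 per group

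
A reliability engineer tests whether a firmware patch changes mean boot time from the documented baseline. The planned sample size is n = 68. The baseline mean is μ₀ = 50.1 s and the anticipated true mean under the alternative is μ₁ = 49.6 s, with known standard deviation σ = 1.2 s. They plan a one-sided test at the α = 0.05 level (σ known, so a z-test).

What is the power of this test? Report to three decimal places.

Standardized effect: d = |μ₁ − μ₀| / σ = |49.6 − 50.1| / 1.2 = 0.4167
Noncentrality parameter: δ = d·√n = 0.4167 × √68 = 3.4359
Critical value for a one-sided test at α = 0.05: z_α = 1.645.
Power = Φ(δ − 1.645) = Φ(1.791) = 0.9634.

Power ≈ 0.963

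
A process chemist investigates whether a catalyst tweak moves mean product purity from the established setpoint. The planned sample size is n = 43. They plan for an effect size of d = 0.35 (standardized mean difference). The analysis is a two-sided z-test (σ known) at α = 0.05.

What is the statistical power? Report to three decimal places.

Noncentrality parameter: δ = d·√n = 0.35 × √43 = 2.2951
Two-sided α = 0.05 → critical value z_{0.025} = 1.960.
Power = Φ(δ − 1.960) + Φ(−δ − 1.960) = Φ(0.335) + Φ(-4.255) = 0.6312 + 0.0000 = 0.6313.

Power ≈ 0.631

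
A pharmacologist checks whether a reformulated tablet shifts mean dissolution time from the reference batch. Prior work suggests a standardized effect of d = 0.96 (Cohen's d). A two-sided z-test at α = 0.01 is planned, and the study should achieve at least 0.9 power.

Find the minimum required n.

n = 17

Set Φ(δ − 2.576) = 0.9; then δ − 2.576 = Φ⁻¹(0.9) = 1.282, giving δ = 3.857.
(Ignoring the negligible lower-tail rejection probability gives the usual closed-form inversion.)
δ = d·√n ⇒ n = (δ/d)² = (3.857 / 0.96)² = 16.15.
Rounding up, n = 17.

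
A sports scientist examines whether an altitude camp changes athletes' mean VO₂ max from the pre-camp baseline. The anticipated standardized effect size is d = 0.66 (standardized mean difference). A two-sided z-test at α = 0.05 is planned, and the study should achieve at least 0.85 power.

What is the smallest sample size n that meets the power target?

n = 21

For power 0.85 need Φ(δ − z_{0.025}) = 0.85, so δ = z_{0.025} + z_{0.15} = 1.960 + 1.036 = 2.996.
(Ignoring the negligible lower-tail rejection probability gives the usual closed-form inversion.)
δ = d·√n ⇒ n = (δ/d)² = (2.996 / 0.66)² = 20.61.
Round up to the next whole unit.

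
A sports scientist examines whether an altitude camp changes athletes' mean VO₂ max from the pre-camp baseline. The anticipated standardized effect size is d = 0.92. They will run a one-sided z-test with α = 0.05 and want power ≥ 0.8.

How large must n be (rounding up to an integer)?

n = 8

For power 0.8 need Φ(δ − z_{0.05}) = 0.8, so δ = z_{0.05} + z_{0.20} = 1.645 + 0.842 = 2.486.
δ = d·√n ⇒ n = (δ/d)² = (2.486 / 0.92)² = 7.30.
Rounding up, n = 8.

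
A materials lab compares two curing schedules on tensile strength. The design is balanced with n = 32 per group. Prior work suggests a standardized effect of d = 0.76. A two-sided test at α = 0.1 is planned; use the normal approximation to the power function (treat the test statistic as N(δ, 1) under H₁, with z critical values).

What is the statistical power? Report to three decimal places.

Noncentrality parameter: δ = d·√(n/2) = 0.76 × √(32/2) = 3.0400
Critical value for a two-sided test at α = 0.1: z_{α/2} = 1.645.
Power = Φ(δ − 1.645) + Φ(−δ − 1.645) = Φ(1.395) + Φ(-4.685) = 0.9185 + 0.0000 = 0.9185.

Power ≈ 0.919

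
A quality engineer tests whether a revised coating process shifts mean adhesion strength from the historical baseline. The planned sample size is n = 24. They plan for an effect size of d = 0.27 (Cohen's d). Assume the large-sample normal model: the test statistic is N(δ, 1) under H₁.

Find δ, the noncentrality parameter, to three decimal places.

δ ≈ 1.323

The noncentrality parameter scales effect size by the design's sample-size factor: δ = d·√n = 0.27 × √24 = 1.3227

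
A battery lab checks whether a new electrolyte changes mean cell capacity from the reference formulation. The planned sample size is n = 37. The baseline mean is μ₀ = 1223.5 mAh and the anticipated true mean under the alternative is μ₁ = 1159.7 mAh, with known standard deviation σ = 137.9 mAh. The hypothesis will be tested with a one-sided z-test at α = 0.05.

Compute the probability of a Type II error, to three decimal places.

β ≈ 0.121

Standardized effect: d = |μ₁ − μ₀| / σ = |1159.7 − 1223.5| / 137.9 = 0.4627
Noncentrality parameter: δ = d·√n = 0.4627 × √37 = 2.8142
Critical value for a one-sided test at α = 0.05: z_α = 1.645.
Power = Φ(δ − 1.645) = Φ(1.169) = 0.8789.
Type II error: β = 1 − power = 1 − 0.8789 = 0.1211.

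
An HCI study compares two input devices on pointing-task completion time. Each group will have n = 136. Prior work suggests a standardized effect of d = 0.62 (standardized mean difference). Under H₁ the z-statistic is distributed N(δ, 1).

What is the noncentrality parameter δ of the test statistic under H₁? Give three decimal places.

The noncentrality parameter scales effect size by the design's sample-size factor: δ = d·√(n/2) = 0.62 × √(136/2) = 5.1127

δ ≈ 5.113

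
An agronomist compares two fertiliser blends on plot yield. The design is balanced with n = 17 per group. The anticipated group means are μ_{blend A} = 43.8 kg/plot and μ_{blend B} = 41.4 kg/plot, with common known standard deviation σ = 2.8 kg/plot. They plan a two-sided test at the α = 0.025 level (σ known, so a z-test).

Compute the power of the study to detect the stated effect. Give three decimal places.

Power ≈ 0.602

Standardized effect: d = |μ_{blend A} − μ_{blend B}| / σ = |43.8 − 41.4| / 2.8 = 0.8571
Noncentrality parameter: δ = d·√(n/2) = 0.8571 × √(17/2) = 2.4990
Two-sided α = 0.025 → critical value z_{0.0125} = 2.241.
Power = Φ(δ − 2.241) + Φ(−δ − 2.241) = Φ(0.258) + Φ(-4.740) = 0.6016 + 0.0000 = 0.6016.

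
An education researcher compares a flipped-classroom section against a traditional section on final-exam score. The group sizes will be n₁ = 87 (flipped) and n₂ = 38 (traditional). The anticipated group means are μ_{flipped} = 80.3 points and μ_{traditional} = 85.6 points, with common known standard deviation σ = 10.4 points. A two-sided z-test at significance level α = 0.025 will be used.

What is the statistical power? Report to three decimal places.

Standardized effect: d = |μ_{flipped} − μ_{traditional}| / σ = |80.3 − 85.6| / 10.4 = 0.5096
Noncentrality parameter: δ = d / √(1/n₁ + 1/n₂) = 0.5096 / √(1/87 + 1/38) = 2.6208
Two-sided α = 0.025 → critical value z_{0.0125} = 2.241.
Power = Φ(δ − 2.241) + Φ(−δ − 2.241) = Φ(0.379) + Φ(-4.862) = 0.6478 + 0.0000 = 0.6478.

Power ≈ 0.648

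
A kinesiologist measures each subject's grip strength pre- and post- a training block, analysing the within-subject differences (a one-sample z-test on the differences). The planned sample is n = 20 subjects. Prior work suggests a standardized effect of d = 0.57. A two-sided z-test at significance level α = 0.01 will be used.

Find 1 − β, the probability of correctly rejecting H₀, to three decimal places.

Noncentrality parameter: δ = d·√n = 0.57 × √20 = 2.5491
Two-sided α = 0.01 → critical value z_{0.005} = 2.576.
Power = Φ(δ − 2.576) + Φ(−δ − 2.576) = Φ(-0.027) + Φ(-5.125) = 0.4893 + 0.0000 = 0.4893.

Power ≈ 0.489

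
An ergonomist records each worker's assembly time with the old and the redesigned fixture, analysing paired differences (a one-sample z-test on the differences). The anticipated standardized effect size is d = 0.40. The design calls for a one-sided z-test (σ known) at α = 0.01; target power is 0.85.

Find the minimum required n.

n = 71

For power 0.85 need Φ(δ − z_{0.01}) = 0.85, so δ = z_{0.01} + z_{0.15} = 2.326 + 1.036 = 3.363.
δ = d·√n ⇒ n = (δ/d)² = (3.363 / 0.40)² = 70.68.
Round up to the next whole unit.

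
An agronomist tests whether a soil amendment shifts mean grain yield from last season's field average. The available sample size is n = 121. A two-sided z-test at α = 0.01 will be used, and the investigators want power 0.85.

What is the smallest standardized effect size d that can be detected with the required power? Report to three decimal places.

Need Φ(δ − 2.576) = 0.85, so δ = 2.576 + 1.036 = 3.612.
(Lower-tail contribution to power is negligible for δ > 0.)
δ = d·√n ⇒ d = δ/√n = 3.612/√121 = 0.3284.

d ≈ 0.328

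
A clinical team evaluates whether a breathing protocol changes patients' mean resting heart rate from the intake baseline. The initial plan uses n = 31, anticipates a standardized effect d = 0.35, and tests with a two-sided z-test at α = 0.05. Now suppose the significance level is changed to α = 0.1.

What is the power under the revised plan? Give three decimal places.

δ = d·√n = 0.35 × √31 = 1.9487 (unchanged). New critical value: z_{0.05} = 1.645.
Revised power = Φ(δ − 1.645) + Φ(−δ − 1.645) = Φ(0.304) + Φ(-3.594) = 0.6194 + 0.0002 = 0.6195.

Power ≈ 0.620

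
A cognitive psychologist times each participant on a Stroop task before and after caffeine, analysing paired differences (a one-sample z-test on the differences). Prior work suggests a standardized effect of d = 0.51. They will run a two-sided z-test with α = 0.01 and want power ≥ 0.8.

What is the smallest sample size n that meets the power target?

n = 45

Set Φ(δ − 2.576) = 0.8; then δ − 2.576 = Φ⁻¹(0.8) = 0.842, giving δ = 3.417.
(For δ > 0 the lower-tail rejection region contributes negligibly to power, so the one-term inversion is standard.)
δ = d·√n ⇒ n = (δ/d)² = (3.417 / 0.51)² = 44.90.
Rounding up, n = 45.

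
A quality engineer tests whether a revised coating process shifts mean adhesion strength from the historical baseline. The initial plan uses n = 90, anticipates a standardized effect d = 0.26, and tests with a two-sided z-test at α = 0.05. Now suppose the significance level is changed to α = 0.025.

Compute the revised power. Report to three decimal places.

δ = d·√n = 0.26 × √90 = 2.4666 (unchanged). New critical value: z_{0.0125} = 2.241.
Revised power = Φ(δ − 2.241) + Φ(−δ − 2.241) = Φ(0.225) + Φ(-4.708) = 0.5891 + 0.0000 = 0.5891.

Power ≈ 0.589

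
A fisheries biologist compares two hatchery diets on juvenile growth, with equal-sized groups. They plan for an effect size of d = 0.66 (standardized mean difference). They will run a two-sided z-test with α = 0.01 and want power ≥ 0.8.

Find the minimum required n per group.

n = 54 per group

Set Φ(δ − 2.576) = 0.8; then δ − 2.576 = Φ⁻¹(0.8) = 0.842, giving δ = 3.417.
(Ignoring the negligible lower-tail rejection probability gives the usual closed-form inversion.)
δ = d·√(n/2) ⇒ n = 2(δ/d)² = 2 × (3.417 / 0.66)² = 53.62.
Rounding up, n = 54 per group.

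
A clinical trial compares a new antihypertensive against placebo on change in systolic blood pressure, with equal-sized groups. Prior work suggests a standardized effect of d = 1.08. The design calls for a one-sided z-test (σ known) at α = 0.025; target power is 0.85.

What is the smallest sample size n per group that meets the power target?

n = 16 per group

Set Φ(δ − 1.960) = 0.85; then δ − 1.960 = Φ⁻¹(0.85) = 1.036, giving δ = 2.996.
δ = d·√(n/2) ⇒ n = 2(δ/d)² = 2 × (2.996 / 1.08)² = 15.40.
Rounding up, n = 16 per group.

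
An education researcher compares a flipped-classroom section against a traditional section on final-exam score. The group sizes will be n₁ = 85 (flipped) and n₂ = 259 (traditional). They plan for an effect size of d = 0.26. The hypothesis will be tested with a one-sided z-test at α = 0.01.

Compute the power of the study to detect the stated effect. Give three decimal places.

Noncentrality parameter: δ = d / √(1/n₁ + 1/n₂) = 0.26 / √(1/85 + 1/259) = 2.0800
Critical value for a one-sided test at α = 0.01: z_α = 2.326.
Power = Φ(δ − 2.326) = Φ(-0.246) = 0.4027.

Power ≈ 0.403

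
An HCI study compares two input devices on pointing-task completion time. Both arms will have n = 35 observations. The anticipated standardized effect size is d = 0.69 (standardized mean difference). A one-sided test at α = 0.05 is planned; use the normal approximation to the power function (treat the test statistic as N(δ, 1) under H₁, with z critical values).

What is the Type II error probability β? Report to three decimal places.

β ≈ 0.107

Noncentrality parameter: δ = d·√(n/2) = 0.69 × √(35/2) = 2.8865
Critical value for a one-sided test at α = 0.05: z_α = 1.645.
Power = Φ(δ − 1.645) = Φ(1.242) = 0.8928.
Type II error: β = 1 − power = 1 − 0.8928 = 0.1072.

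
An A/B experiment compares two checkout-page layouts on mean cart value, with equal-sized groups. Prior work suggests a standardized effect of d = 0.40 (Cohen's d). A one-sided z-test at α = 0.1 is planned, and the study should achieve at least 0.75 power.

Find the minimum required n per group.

Set Φ(δ − 1.282) = 0.75; then δ − 1.282 = Φ⁻¹(0.75) = 0.674, giving δ = 1.956.
δ = d·√(n/2) ⇒ n = 2(δ/d)² = 2 × (1.956 / 0.40)² = 47.83.
Round up to the next whole unit.

n = 48 per group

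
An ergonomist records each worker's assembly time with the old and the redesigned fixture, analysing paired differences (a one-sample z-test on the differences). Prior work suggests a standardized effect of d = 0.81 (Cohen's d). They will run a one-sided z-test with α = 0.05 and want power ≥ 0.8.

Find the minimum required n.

Set Φ(δ − 1.645) = 0.8; then δ − 1.645 = Φ⁻¹(0.8) = 0.842, giving δ = 2.486.
δ = d·√n ⇒ n = (δ/d)² = (2.486 / 0.81)² = 9.42.
Rounding up, n = 10.

n = 10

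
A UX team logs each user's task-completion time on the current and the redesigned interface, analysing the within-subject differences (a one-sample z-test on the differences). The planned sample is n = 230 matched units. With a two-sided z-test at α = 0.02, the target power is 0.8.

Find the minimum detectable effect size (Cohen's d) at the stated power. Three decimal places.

Need Φ(δ − 2.326) = 0.8, so δ = 2.326 + 0.842 = 3.168.
(The second rejection-region term Φ(−δ − z_{α/2}) is negligible and dropped.)
δ = d·√n ⇒ d = δ/√n = 3.168/√230 = 0.2089.

d ≈ 0.209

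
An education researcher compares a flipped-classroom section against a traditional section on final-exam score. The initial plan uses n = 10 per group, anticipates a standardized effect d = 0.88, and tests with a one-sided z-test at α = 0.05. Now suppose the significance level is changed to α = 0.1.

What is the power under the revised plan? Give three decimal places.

δ = d·√(n/2) = 0.88 × √(10/2) = 1.9677 (unchanged). New critical value: z_{0.1} = 1.282.
Revised power = Φ(δ − 1.282) = Φ(0.686) = 0.7537.

Power ≈ 0.754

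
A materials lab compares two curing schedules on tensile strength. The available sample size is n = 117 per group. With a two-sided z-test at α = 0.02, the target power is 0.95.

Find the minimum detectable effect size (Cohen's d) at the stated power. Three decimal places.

Need Φ(δ − 2.326) = 0.95, so δ = 2.326 + 1.645 = 3.971.
(The second rejection-region term Φ(−δ − z_{α/2}) is negligible and dropped.)
δ = d·√(n/2) ⇒ d = δ/√(n/2) = 3.971/√(117/2) = 0.5192.

d ≈ 0.519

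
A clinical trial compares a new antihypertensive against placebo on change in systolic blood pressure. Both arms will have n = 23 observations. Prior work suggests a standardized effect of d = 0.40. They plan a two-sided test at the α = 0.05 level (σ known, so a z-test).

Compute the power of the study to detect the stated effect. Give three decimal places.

Power ≈ 0.274

Noncentrality parameter: λ = d·√(n/2) = 0.40 × √(23/2) = 1.3565
Critical value for a two-sided test at α = 0.05: z_{α/2} = 1.960.
Power = Φ(λ − 1.960) + Φ(−λ − 1.960) = Φ(-0.603) + Φ(-3.316) = 0.2731 + 0.0005 = 0.2735.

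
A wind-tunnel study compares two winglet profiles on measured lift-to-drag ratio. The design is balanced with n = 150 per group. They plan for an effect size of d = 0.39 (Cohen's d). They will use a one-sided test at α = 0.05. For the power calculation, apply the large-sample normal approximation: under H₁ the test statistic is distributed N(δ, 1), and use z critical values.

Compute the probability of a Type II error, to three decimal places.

Noncentrality parameter: λ = d·√(n/2) = 0.39 × √(150/2) = 3.3775
Critical value for a one-sided test at α = 0.05: z_α = 1.645.
Power = Φ(λ − 1.645) = Φ(1.733) = 0.9584.
Type II error: β = 1 − power = 1 − 0.9584 = 0.0416.

β ≈ 0.042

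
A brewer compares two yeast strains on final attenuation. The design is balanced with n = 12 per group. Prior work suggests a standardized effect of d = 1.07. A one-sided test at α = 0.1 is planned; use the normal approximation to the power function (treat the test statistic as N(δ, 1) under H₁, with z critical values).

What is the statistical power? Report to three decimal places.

Noncentrality parameter: δ = d·√(n/2) = 1.07 × √(12/2) = 2.6210
One-sided α = 0.1 → critical value z_{0.1} = 1.282.
Power = Φ(δ − 1.282) = Φ(1.339) = 0.9098.

Power ≈ 0.910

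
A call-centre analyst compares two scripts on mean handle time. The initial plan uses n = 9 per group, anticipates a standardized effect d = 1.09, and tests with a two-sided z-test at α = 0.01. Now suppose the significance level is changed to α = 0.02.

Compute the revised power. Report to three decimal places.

Power ≈ 0.494

δ = d·√(n/2) = 1.09 × √(9/2) = 2.3122 (unchanged). New critical value: z_{0.01} = 2.326.
Revised power = Φ(δ − 2.326) + Φ(−δ − 2.326) = Φ(-0.014) + Φ(-4.639) = 0.4944 + 0.0000 = 0.4944.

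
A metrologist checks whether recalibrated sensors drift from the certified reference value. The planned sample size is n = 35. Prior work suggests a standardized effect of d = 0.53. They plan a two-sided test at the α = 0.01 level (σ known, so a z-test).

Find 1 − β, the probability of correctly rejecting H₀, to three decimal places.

Power ≈ 0.712

Noncentrality parameter: δ = d·√n = 0.53 × √35 = 3.1355
Critical value for a two-sided test at α = 0.01: z_{α/2} = 2.576.
Power = Φ(δ − 2.576) + Φ(−δ − 2.576) = Φ(0.560) + Φ(-5.711) = 0.7122 + 0.0000 = 0.7122.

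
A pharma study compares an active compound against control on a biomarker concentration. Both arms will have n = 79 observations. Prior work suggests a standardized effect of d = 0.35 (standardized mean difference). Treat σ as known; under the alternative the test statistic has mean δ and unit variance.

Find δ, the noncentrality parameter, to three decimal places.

δ ≈ 2.200

The noncentrality parameter scales effect size by the design's sample-size factor: δ = d·√(n/2) = 0.35 × √(79/2) = 2.1997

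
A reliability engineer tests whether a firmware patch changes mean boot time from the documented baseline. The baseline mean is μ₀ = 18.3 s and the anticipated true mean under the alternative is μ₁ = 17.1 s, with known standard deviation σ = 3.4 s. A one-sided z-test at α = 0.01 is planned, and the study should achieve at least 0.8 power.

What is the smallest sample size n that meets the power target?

n = 81

Standardized effect: d = |μ₁ − μ₀| / σ = |17.1 − 18.3| / 3.4 = 0.3529
Set Φ(δ − 2.326) = 0.8; then δ − 2.326 = Φ⁻¹(0.8) = 0.842, giving δ = 3.168.
δ = d·√n ⇒ n = (δ/d)² = (3.168 / 0.3529)² = 80.57.
Round up to the next whole unit.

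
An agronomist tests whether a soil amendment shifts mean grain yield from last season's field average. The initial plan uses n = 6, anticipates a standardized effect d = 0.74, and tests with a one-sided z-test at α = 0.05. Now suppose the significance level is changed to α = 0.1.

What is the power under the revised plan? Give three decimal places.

Power ≈ 0.702

δ = d·√n = 0.74 × √6 = 1.8126 (unchanged). New critical value: z_{0.1} = 1.282.
Revised power = Φ(δ − 1.282) = Φ(0.531) = 0.7023.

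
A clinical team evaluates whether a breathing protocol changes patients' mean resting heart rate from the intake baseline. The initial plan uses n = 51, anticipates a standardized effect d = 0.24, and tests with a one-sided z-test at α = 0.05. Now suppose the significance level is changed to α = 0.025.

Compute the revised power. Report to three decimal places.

Power ≈ 0.403

δ = d·√n = 0.24 × √51 = 1.7139 (unchanged). New critical value: z_{0.025} = 1.960.
Revised power = Φ(δ − 1.960) = Φ(-0.246) = 0.4028.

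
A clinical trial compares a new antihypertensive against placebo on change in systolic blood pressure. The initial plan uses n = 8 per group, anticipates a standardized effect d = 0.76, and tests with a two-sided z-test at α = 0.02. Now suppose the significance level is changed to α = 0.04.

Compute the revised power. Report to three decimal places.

Power ≈ 0.297

δ = d·√(n/2) = 0.76 × √(8/2) = 1.5200 (unchanged). New critical value: z_{0.02} = 2.054.
Revised power = Φ(δ − 2.054) + Φ(−δ − 2.054) = Φ(-0.534) + Φ(-3.574) = 0.2968 + 0.0002 = 0.2969.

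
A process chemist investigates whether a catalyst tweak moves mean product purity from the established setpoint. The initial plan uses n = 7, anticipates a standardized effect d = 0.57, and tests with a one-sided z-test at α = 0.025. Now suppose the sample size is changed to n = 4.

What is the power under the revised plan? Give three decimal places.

Power ≈ 0.206

With n = 4: δ = d·√n = 0.57 × √4 = 1.1400. Critical value z_{0.025} = 1.960.
Revised power = Φ(δ − 1.960) = Φ(-0.820) = 0.2061.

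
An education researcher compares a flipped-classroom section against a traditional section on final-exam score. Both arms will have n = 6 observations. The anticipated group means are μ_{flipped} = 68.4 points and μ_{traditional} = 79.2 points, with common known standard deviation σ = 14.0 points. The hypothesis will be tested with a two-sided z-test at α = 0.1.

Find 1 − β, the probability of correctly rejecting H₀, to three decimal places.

Standardized effect: d = |μ_{flipped} − μ_{traditional}| / σ = |68.4 − 79.2| / 14.0 = 0.7714
Noncentrality parameter: δ = d·√(n/2) = 0.7714 × √(6/2) = 1.3362
Two-sided α = 0.1 → critical value z_{0.05} = 1.645.
Power = Φ(δ − 1.645) + Φ(−δ − 1.645) = Φ(-0.309) + Φ(-2.981) = 0.3788 + 0.0014 = 0.3802.

Power ≈ 0.380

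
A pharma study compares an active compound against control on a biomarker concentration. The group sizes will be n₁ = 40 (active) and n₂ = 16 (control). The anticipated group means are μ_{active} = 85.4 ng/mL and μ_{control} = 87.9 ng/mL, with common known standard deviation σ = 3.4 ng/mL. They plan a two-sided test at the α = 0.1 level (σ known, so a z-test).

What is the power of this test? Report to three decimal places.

Power ≈ 0.800

Standardized effect: d = |μ_{active} − μ_{control}| / σ = |85.4 − 87.9| / 3.4 = 0.7353
Noncentrality parameter: δ = d / √(1/n₁ + 1/n₂) = 0.7353 / √(1/40 + 1/16) = 2.4857
Critical value for a two-sided test at α = 0.1: z_{α/2} = 1.645.
Power = Φ(δ − 1.645) + Φ(−δ − 1.645) = Φ(0.841) + Φ(-4.131) = 0.7998 + 0.0000 = 0.7998.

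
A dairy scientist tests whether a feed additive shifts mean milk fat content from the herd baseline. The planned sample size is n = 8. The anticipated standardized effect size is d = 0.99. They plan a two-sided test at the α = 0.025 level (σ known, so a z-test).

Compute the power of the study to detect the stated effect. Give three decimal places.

Noncentrality parameter: δ = d·√n = 0.99 × √8 = 2.8001
Critical value for a two-sided test at α = 0.025: z_{α/2} = 2.241.
Power = Φ(δ − 2.241) + Φ(−δ − 2.241) = Φ(0.559) + Φ(-5.042) = 0.7118 + 0.0000 = 0.7118.

Power ≈ 0.712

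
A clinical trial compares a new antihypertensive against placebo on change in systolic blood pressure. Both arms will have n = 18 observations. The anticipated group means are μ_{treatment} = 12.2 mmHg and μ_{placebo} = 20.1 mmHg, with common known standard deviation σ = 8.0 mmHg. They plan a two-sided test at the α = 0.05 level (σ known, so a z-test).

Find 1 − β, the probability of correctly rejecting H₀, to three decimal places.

Standardized effect: d = |μ_{treatment} − μ_{placebo}| / σ = |12.2 − 20.1| / 8.0 = 0.9875
Noncentrality parameter: δ = d·√(n/2) = 0.9875 × √(18/2) = 2.9625
Two-sided α = 0.05 → critical value z_{0.025} = 1.960.
Power = Φ(δ − 1.960) + Φ(−δ − 1.960) = Φ(1.003) + Φ(-4.922) = 0.8420 + 0.0000 = 0.8420.

Power ≈ 0.842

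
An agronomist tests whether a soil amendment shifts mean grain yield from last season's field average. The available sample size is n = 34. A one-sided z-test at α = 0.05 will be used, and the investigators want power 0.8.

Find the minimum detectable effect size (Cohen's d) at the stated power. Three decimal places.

Required noncentrality: δ = z_{0.05} + z_{0.20} = 1.645 + 0.842 = 2.486.
δ = d·√n ⇒ d = δ/√n = 2.486/√34 = 0.4264.

d ≈ 0.426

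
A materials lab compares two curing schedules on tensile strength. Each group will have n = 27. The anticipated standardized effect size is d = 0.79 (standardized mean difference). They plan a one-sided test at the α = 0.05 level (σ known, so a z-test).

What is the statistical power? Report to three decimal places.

Noncentrality parameter: δ = d·√(n/2) = 0.79 × √(27/2) = 2.9026
One-sided α = 0.05 → critical value z_{0.05} = 1.645.
Power = P(Z > 1.645 − δ) = Φ(1.258) = 0.8958.

Power ≈ 0.896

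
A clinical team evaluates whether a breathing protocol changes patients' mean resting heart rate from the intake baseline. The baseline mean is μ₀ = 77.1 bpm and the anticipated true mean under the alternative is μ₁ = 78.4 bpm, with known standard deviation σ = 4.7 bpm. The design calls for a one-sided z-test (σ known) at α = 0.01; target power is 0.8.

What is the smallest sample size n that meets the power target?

Standardized effect: d = |μ₁ − μ₀| / σ = |78.4 − 77.1| / 4.7 = 0.2766
Set Φ(δ − 2.326) = 0.8; then δ − 2.326 = Φ⁻¹(0.8) = 0.842, giving δ = 3.168.
δ = d·√n ⇒ n = (δ/d)² = (3.168 / 0.2766)² = 131.18.
Round up to the next whole unit.

n = 132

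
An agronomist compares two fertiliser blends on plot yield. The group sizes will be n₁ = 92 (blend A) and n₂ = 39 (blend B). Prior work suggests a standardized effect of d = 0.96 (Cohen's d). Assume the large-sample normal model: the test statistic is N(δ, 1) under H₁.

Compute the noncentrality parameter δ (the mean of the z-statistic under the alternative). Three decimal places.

δ = d / √(1/n₁ + 1/n₂) = 0.96 / √(1/92 + 1/39) = 5.0241

δ ≈ 5.024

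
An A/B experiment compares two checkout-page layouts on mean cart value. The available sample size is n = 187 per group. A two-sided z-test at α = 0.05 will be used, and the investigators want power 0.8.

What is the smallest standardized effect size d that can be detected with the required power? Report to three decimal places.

Required noncentrality: δ = z_{0.025} + z_{0.20} = 1.960 + 0.842 = 2.802.
(The second rejection-region term Φ(−δ − z_{α/2}) is negligible and dropped.)
δ = d·√(n/2) ⇒ d = δ/√(n/2) = 2.802/√(187/2) = 0.2897.

d ≈ 0.290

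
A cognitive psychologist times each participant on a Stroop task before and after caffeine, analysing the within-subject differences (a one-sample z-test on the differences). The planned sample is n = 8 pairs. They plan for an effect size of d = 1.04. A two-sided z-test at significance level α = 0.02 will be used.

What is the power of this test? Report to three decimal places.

Noncentrality parameter: δ = d·√n = 1.04 × √8 = 2.9416
Two-sided α = 0.02 → critical value z_{0.01} = 2.326.
Power = Φ(δ − 2.326) + Φ(−δ − 2.326) = Φ(0.615) + Φ(-5.268) = 0.7308 + 0.0000 = 0.7308.

Power ≈ 0.731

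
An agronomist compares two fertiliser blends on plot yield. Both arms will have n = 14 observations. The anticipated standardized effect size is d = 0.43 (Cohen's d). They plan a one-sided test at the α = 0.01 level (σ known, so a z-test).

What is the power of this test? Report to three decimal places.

Noncentrality parameter: δ = d·√(n/2) = 0.43 × √(14/2) = 1.1377
Critical value for a one-sided test at α = 0.01: z_α = 2.326.
Power = P(Z > 2.326 − δ) = Φ(-1.189) = 0.1173.

Power ≈ 0.117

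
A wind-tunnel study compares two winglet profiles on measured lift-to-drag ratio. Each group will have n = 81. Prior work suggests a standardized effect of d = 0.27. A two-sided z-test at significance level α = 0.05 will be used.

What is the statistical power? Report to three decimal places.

Noncentrality parameter: δ = d·√(n/2) = 0.27 × √(81/2) = 1.7183
Two-sided α = 0.05 → critical value z_{0.025} = 1.960.
Power = Φ(δ − 1.960) + Φ(−δ − 1.960) = Φ(-0.242) + Φ(-3.678) = 0.4045 + 0.0001 = 0.4046.

Power ≈ 0.405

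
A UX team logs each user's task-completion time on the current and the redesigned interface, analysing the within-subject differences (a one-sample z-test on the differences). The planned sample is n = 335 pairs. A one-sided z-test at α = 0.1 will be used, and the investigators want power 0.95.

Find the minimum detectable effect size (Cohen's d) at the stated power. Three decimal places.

d ≈ 0.160

Required noncentrality: δ = z_{0.1} + z_{0.05} = 1.282 + 1.645 = 2.926.
δ = d·√n ⇒ d = δ/√n = 2.926/√335 = 0.1599.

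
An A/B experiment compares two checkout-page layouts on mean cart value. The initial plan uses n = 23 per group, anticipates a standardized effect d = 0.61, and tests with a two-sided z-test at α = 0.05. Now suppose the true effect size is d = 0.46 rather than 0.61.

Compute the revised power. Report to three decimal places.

With d = 0.46: δ = d·√(n/2) = 0.46 × √(23/2) = 1.5599. Critical value z_{0.025} = 1.960.
Revised power = Φ(δ − 1.960) + Φ(−δ − 1.960) = Φ(-0.400) + Φ(-3.520) = 0.3446 + 0.0002 = 0.3448.

Power ≈ 0.345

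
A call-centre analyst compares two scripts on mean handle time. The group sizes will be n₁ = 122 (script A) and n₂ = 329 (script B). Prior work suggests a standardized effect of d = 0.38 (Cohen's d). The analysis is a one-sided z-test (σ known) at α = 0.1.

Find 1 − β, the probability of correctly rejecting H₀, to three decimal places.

Power ≈ 0.989

Noncentrality parameter: δ = d / √(1/n₁ + 1/n₂) = 0.38 / √(1/122 + 1/329) = 3.5849
One-sided α = 0.1 → critical value z_{0.1} = 1.282.
Power = P(Z > 1.282 − δ) = Φ(2.303) = 0.9894.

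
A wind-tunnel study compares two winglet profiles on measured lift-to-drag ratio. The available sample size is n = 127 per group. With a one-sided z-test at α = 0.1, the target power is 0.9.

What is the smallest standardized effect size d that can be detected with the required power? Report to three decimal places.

Required noncentrality: δ = z_{0.1} + z_{0.10} = 1.282 + 1.282 = 2.563.
δ = d·√(n/2) ⇒ d = δ/√(n/2) = 2.563/√(127/2) = 0.3216.

d ≈ 0.322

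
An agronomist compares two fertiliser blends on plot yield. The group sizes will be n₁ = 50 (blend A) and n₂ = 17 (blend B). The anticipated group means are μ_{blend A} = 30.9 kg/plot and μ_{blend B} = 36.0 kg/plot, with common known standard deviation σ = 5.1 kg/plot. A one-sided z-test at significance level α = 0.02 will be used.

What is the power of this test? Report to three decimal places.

Standardized effect: d = |μ_{blend A} − μ_{blend B}| / σ = |30.9 − 36.0| / 5.1 = 1.0000
Noncentrality parameter: δ = d / √(1/n₁ + 1/n₂) = 1.0000 / √(1/50 + 1/17) = 3.5618
Critical value for a one-sided test at α = 0.02: z_α = 2.054.
Power = Φ(δ − 2.054) = Φ(1.508) = 0.9342.

Power ≈ 0.934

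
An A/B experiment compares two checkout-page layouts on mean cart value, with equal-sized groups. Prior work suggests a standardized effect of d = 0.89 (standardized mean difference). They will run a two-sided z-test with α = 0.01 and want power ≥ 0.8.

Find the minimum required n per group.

n = 30 per group

Set Φ(δ − 2.576) = 0.8; then δ − 2.576 = Φ⁻¹(0.8) = 0.842, giving δ = 3.417.
(Ignoring the negligible lower-tail rejection probability gives the usual closed-form inversion.)
δ = d·√(n/2) ⇒ n = 2(δ/d)² = 2 × (3.417 / 0.89)² = 29.49.
Round up to the next whole unit.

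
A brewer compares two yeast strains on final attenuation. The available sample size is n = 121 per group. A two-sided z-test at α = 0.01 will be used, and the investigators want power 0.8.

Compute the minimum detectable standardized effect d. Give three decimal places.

Need Φ(δ − 2.576) = 0.8, so δ = 2.576 + 0.842 = 3.417.
(The second rejection-region term Φ(−δ − z_{α/2}) is negligible and dropped.)
δ = d·√(n/2) ⇒ d = δ/√(n/2) = 3.417/√(121/2) = 0.4394.

d ≈ 0.439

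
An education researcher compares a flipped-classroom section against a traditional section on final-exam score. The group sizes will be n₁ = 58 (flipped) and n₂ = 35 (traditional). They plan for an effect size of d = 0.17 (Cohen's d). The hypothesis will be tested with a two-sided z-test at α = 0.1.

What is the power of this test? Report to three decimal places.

Power ≈ 0.205

Noncentrality parameter: δ = d / √(1/n₁ + 1/n₂) = 0.17 / √(1/58 + 1/35) = 0.7942
Critical value for a two-sided test at α = 0.1: z_{α/2} = 1.645.
Power = Φ(δ − 1.645) + Φ(−δ − 1.645) = Φ(-0.851) + Φ(-2.439) = 0.1975 + 0.0074 = 0.2049.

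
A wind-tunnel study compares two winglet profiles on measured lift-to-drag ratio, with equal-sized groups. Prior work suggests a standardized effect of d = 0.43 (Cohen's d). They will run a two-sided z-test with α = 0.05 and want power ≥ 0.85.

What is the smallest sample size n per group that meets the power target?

n = 98 per group

Set Φ(δ − 1.960) = 0.85; then δ − 1.960 = Φ⁻¹(0.85) = 1.036, giving δ = 2.996.
(For δ > 0 the lower-tail rejection region contributes negligibly to power, so the one-term inversion is standard.)
δ = d·√(n/2) ⇒ n = 2(δ/d)² = 2 × (2.996 / 0.43)² = 97.12.
Rounding up, n = 98 per group.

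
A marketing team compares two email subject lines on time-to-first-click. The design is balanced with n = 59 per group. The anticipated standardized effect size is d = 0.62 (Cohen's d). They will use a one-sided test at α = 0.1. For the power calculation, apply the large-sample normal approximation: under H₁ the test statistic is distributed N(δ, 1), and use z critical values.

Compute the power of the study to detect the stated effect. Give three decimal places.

Power ≈ 0.982

Noncentrality parameter: δ = d·√(n/2) = 0.62 × √(59/2) = 3.3675
Critical value for a one-sided test at α = 0.1: z_α = 1.282.
Power = P(Z > 1.282 − δ) = Φ(2.086) = 0.9815.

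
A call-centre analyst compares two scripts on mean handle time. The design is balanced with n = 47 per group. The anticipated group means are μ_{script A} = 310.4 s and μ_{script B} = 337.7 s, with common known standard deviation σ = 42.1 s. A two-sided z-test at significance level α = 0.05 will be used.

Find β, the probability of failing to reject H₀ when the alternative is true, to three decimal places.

Standardized effect: d = |μ_{script A} − μ_{script B}| / σ = |310.4 − 337.7| / 42.1 = 0.6485
Noncentrality parameter: δ = d·√(n/2) = 0.6485 × √(47/2) = 3.1435
Two-sided α = 0.05 → critical value z_{0.025} = 1.960.
Power = Φ(δ − 1.960) + Φ(−δ − 1.960) = Φ(1.184) + Φ(-5.103) = 0.8817 + 0.0000 = 0.8817.
Type II error: β = 1 − power = 1 − 0.8817 = 0.1183.

β ≈ 0.118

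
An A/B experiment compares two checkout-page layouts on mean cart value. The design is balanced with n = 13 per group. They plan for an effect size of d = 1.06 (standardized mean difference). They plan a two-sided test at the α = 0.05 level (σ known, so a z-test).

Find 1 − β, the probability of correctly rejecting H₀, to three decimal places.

Noncentrality parameter: λ = d·√(n/2) = 1.06 × √(13/2) = 2.7025
Critical value for a two-sided test at α = 0.05: z_{α/2} = 1.960.
Power = Φ(λ − 1.960) + Φ(−λ − 1.960) = Φ(0.743) + Φ(-4.662) = 0.7711 + 0.0000 = 0.7711.

Power ≈ 0.771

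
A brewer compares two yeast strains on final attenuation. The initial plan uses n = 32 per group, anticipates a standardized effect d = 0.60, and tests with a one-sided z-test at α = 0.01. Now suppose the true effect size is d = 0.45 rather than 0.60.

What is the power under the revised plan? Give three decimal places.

With d = 0.45: δ = d·√(n/2) = 0.45 × √(32/2) = 1.8000. Critical value z_{0.01} = 2.326.
Revised power = Φ(δ − 2.326) = Φ(-0.526) = 0.2993.

Power ≈ 0.299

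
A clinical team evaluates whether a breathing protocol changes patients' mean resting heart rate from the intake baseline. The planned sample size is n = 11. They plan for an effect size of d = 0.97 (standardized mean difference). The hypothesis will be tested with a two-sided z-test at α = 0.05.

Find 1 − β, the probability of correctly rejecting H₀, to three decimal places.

Power ≈ 0.896

Noncentrality parameter: δ = d·√n = 0.97 × √11 = 3.2171
Critical value for a two-sided test at α = 0.05: z_{α/2} = 1.960.
Power = Φ(δ − 1.960) + Φ(−δ − 1.960) = Φ(1.257) + Φ(-5.177) = 0.8957 + 0.0000 = 0.8957.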